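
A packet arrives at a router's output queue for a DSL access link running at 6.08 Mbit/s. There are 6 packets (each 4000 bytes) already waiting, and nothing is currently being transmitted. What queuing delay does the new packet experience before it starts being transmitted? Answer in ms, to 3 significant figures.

Each queued packet: L/R = 32000/6080000 = 5.26316 ms.
6 queued → 31.5789 ms.
Queuing delay = 31.6 ms.

31.6 ms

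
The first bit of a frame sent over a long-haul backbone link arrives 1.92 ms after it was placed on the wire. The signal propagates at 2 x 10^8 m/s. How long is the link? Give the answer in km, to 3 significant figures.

d = s × t_prop = 200000000 × 0.00192 = 384 km.

384 km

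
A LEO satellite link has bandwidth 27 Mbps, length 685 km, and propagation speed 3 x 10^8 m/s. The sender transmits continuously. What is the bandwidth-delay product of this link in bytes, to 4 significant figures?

7706 bytes

Propagation delay = 685000 / 300000000 = 0.00228333 s.
BDP = R × t_prop = 27000000 × 0.00228333 = 61650 bits.
In bytes: 61650/8 = 7706 bytes.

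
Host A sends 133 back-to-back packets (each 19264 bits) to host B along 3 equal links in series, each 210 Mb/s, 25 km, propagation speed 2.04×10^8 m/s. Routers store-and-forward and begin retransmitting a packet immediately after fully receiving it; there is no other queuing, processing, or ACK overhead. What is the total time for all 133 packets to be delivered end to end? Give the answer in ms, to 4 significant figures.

Per-hop transmission t_tx = L/R = 19264/210000000 = 0.0917333 ms.
Per-hop propagation t_prop = 25000/204000000 = 0.122549 ms.
Pipeline fill: first packet needs 3·t_tx to clear all hops; remaining 132 packets each add one t_tx.
Total = (3+133-1)·t_tx + 3·t_prop = 135·0.0917333 + 3·0.122549 = 12.75 ms.

12.75 ms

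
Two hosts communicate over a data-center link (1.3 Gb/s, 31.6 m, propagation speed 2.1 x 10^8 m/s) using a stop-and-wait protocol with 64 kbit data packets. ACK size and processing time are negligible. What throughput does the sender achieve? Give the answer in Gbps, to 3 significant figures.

1.29 Gbps

t_tx = L/R = 64000/1300000000 = 4.92308e-05 s.
t_prop = 31.6/210000000 = 1.50476e-07 s; RTT = 3.00952e-07 s.
Cycle = t_tx + RTT = 4.95317e-05 s.
Throughput = L / cycle = 64000 / 4.95317e-05 = 1.29 Gbps.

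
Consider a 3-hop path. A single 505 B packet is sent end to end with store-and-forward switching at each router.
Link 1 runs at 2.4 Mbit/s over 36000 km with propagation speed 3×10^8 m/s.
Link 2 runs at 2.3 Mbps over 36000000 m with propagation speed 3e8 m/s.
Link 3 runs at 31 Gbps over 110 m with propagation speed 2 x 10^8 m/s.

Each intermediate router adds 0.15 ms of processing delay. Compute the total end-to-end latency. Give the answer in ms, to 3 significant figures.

L = 505 × 8 = 4040 bits.
Transmission delays (L/R per hop): 1.68333, 1.75652, 0.000130323 ms; sum = 3.43999 ms.
Propagation delays (d/s per hop): 120, 120, 0.00055 ms; sum = 240.001 ms.
Processing at 2 router(s): 2 × 0.15 ms = 0.3 ms.
End-to-end = 244 ms.

244 ms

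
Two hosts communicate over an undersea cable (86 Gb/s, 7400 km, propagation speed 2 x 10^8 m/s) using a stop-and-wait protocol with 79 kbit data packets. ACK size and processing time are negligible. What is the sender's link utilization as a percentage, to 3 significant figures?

t_tx = L/R = 79000/86000000000 = 9.18605e-07 s.
t_prop = 7400000/200000000 = 0.037 s; RTT = 0.074 s.
Cycle = t_tx + RTT = 0.0740009 s.
Utilization = t_tx / cycle = 9.18605e-07/0.0740009 = 0.00124 %.

0.00124 %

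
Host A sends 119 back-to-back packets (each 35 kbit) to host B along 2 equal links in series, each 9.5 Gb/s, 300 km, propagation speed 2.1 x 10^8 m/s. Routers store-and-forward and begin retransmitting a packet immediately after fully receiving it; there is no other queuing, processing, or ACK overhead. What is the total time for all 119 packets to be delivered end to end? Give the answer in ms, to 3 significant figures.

3.30 ms

Per-hop transmission t_tx = L/R = 35000/9500000000 = 0.00368421 ms.
Per-hop propagation t_prop = 300000/210000000 = 1.42857 ms.
Pipeline fill: first packet needs 2·t_tx to clear all hops; remaining 118 packets each add one t_tx.
Total = (2+119-1)·t_tx + 2·t_prop = 120·0.00368421 + 2·1.42857 = 3.30 ms.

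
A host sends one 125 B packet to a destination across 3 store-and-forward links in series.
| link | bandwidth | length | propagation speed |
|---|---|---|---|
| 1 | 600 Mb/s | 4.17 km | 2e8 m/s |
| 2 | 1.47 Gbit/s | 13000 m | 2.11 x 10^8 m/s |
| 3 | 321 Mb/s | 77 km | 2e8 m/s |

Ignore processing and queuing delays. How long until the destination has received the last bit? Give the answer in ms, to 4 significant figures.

L = 125 × 8 = 1000 bits.
Transmission delays (L/R per hop): 0.00166667, 0.000680272, 0.00311526 ms; sum = 0.0054622 ms.
Propagation delays (d/s per hop): 0.02085, 0.0616114, 0.385 ms; sum = 0.467461 ms.
End-to-end = 0.4729 ms.

0.4729 ms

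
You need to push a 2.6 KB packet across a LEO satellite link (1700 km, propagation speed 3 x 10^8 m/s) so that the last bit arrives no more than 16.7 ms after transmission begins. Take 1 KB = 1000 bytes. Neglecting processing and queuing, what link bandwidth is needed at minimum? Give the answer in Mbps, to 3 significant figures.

1.89 Mbps

L = 20800 bits.
Propagation delay = 1700000 / 300000000 = 5.66667 ms.
Transmission budget = 16.7 − 5.66667 = 11.0333 ms.
R ≥ L / t_tx = 20800 bits / 0.0110333 s = 1.89 Mbps.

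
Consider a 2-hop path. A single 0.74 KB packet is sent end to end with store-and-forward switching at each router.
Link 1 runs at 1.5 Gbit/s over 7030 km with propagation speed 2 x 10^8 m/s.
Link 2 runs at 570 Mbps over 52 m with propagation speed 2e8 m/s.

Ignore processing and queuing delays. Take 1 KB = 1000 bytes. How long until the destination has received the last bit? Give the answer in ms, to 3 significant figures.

35.2 ms

L = 5920 bits.
Transmission delays (L/R per hop): 0.00394667, 0.010386 ms; sum = 0.0143326 ms.
Propagation delays (d/s per hop): 35.15, 0.00026 ms; sum = 35.1503 ms.
End-to-end = 35.2 ms.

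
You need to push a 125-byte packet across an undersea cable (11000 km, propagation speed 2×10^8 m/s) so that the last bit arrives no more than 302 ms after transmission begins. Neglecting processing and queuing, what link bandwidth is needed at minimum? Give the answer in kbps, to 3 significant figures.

4.05 kbps

L = 1000 bits.
Propagation delay = 11000000 / 200000000 = 55 ms.
Transmission budget = 302 − 55 = 247 ms.
R ≥ L / t_tx = 1000 bits / 0.247 s = 4.05 kbps.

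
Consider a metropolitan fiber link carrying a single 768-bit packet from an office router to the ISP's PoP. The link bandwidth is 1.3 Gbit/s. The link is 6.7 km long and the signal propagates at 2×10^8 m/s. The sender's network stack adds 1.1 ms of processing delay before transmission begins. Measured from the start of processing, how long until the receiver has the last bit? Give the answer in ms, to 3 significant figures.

1.13 ms

Transmission delay = L/R = 768 / 1300000000 = 0.000590769 ms.
Propagation delay = d/s = 6700 m / 200000000 m/s = 0.0335 ms.
Plus processing delay 1.1 ms = 1.1 ms.
Total = 1.13 ms.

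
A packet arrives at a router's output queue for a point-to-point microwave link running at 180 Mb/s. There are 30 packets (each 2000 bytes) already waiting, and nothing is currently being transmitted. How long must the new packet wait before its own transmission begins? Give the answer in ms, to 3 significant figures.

2.67 ms

Each queued packet: L/R = 16000/180000000 = 0.0888889 ms.
30 queued → 2.66667 ms.
Queuing delay = 2.67 ms.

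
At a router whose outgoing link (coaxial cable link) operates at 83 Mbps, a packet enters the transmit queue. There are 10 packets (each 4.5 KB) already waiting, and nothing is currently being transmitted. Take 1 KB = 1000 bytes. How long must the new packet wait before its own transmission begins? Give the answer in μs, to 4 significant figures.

Each queued packet: L/R = 36000/83000000 = 433.735 μs.
10 queued → 4337.35 μs.
Queuing delay = 4337 μs.

4337 μs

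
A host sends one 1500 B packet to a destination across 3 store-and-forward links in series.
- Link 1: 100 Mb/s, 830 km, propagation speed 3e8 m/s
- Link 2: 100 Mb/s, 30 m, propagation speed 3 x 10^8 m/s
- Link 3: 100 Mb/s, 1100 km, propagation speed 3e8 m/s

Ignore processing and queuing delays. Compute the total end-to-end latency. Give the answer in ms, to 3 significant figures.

6.79 ms

L = 1500 × 8 = 12000 bits.
Transmission delay per hop = L/R = 12000/100000000 = 0.12 ms; 3 hops → 0.36 ms.
Propagation delays (d/s per hop): 2.76667, 0.0001, 3.66667 ms; sum = 6.43343 ms.
End-to-end = 6.79 ms.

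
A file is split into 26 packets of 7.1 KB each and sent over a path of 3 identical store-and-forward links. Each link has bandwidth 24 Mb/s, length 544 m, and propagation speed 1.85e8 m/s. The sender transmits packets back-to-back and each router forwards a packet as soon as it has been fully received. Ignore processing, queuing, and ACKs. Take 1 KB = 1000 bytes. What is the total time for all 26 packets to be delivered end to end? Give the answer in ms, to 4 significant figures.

66.28 ms

Per-hop transmission t_tx = L/R = 56800/24000000 = 2.36667 ms.
Per-hop propagation t_prop = 544/185000000 = 0.00294054 ms.
Pipeline fill: first packet needs 3·t_tx to clear all hops; remaining 25 packets each add one t_tx.
Total = (3+26-1)·t_tx + 3·t_prop = 28·2.36667 + 3·0.00294054 = 66.28 ms.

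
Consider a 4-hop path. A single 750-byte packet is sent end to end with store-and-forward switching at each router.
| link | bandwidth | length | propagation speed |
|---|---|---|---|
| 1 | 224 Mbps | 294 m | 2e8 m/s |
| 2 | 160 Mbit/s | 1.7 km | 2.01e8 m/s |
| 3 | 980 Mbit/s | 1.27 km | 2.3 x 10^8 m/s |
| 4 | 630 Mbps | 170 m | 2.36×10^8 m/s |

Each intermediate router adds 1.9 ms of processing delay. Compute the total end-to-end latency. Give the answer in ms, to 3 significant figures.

L = 750 × 8 = 6000 bits.
Transmission delays (L/R per hop): 0.0267857, 0.0375, 0.00612245, 0.00952381 ms; sum = 0.079932 ms.
Propagation delays (d/s per hop): 0.00147, 0.00845771, 0.00552174, 0.000720339 ms; sum = 0.0161698 ms.
Processing at 3 router(s): 3 × 1.9 ms = 5.7 ms.
End-to-end = 5.80 ms.

5.80 ms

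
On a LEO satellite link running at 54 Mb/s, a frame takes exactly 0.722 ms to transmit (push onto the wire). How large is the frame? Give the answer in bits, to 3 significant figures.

39000 bits

L = R × t_tx = 54000000 b/s × 0.000722 s = 38988 bits.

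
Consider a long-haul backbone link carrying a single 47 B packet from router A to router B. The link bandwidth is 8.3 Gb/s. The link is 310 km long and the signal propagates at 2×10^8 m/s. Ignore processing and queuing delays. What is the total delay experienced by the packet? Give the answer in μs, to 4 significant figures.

1550 μs

L = 47 × 8 = 376 bits.
Transmission delay = L/R = 376 / 8.3e+09 = 0.0453012 μs.
Propagation delay = d/s = 310000 m / 200000000 m/s = 1550 μs.
Total = 1550 μs.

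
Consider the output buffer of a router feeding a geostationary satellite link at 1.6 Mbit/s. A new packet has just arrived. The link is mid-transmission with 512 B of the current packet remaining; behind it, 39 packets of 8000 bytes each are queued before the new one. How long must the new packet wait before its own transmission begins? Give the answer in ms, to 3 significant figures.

1560 ms

Each queued packet: L/R = 64000/1600000 = 40 ms.
39 queued → 1560 ms.
Plus remaining 4096 bits of current packet: 2.56 ms.
Queuing delay = 1560 ms.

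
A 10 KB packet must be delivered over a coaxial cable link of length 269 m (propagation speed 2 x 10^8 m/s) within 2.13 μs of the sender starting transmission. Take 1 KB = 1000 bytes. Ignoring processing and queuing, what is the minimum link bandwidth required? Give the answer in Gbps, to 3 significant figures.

102 Gbps

L = 80000 bits.
Propagation delay = 269 / 200000000 = 1.345 μs.
Transmission budget = 2.13 − 1.345 = 0.785 μs.
R ≥ L / t_tx = 80000 bits / 7.85e-07 s = 102 Gbps.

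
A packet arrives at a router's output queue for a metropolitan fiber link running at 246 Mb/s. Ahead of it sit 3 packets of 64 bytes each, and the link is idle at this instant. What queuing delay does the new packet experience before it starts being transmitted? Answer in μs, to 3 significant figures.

Each queued packet: L/R = 512/246000000 = 2.0813 μs.
3 queued → 6.2439 μs.
Queuing delay = 6.24 μs.

6.24 μs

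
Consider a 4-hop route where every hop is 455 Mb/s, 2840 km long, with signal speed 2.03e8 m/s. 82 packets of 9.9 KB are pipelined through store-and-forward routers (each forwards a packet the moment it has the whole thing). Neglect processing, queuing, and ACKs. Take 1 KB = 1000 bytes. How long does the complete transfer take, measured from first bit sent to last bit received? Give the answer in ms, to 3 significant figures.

Per-hop transmission t_tx = L/R = 79200/455000000 = 0.174066 ms.
Per-hop propagation t_prop = 2840000/2.03e+08 = 13.9901 ms.
Pipeline fill: first packet needs 4·t_tx to clear all hops; remaining 81 packets each add one t_tx.
Total = (4+82-1)·t_tx + 4·t_prop = 85·0.174066 + 4·13.9901 = 70.8 ms.

70.8 ms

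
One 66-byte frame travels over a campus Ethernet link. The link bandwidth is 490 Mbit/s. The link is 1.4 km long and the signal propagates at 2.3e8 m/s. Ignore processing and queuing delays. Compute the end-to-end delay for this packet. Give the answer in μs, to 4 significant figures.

7.165 μs

L = 66 × 8 = 528 bits.
Transmission delay = L/R = 528 / 490000000 = 1.07755 μs.
Propagation delay = d/s = 1400 m / 2.3e+08 m/s = 6.08696 μs.
Total = 7.165 μs.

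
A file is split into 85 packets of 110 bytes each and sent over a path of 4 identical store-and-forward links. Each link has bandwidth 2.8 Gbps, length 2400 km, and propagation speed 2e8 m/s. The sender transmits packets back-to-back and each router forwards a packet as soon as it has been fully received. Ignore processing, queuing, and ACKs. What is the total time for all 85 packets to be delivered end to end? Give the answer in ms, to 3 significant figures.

48.0 ms

Per-hop transmission t_tx = L/R = 880/2800000000 = 0.000314286 ms.
Per-hop propagation t_prop = 2400000/200000000 = 12 ms.
Pipeline fill: first packet needs 4·t_tx to clear all hops; remaining 84 packets each add one t_tx.
Total = (4+85-1)·t_tx + 4·t_prop = 88·0.000314286 + 4·12 = 48.0 ms.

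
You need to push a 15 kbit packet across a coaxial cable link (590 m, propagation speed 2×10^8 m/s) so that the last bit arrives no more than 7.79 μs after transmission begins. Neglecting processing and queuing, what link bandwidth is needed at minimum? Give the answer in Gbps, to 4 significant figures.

3.099 Gbps

Propagation delay = 590 / 200000000 = 2.95 μs.
Transmission budget = 7.79 − 2.95 = 4.84 μs.
R ≥ L / t_tx = 15000 bits / 4.84e-06 s = 3.099 Gbps.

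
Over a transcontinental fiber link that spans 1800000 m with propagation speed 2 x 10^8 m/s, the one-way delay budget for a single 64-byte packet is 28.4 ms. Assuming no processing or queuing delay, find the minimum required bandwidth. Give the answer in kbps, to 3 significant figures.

26.4 kbps

L = 512 bits.
Propagation delay = 1800000 / 200000000 = 9 ms.
Transmission budget = 28.4 − 9 = 19.4 ms.
R ≥ L / t_tx = 512 bits / 0.0194 s = 26.4 kbps.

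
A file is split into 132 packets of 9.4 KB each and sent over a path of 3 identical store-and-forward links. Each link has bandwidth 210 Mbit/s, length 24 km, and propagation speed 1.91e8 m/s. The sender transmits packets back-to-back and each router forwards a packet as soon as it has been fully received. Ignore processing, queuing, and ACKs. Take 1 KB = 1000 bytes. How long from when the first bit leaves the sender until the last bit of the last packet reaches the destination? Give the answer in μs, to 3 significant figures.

Per-hop transmission t_tx = L/R = 75200/210000000 = 358.095 μs.
Per-hop propagation t_prop = 24000/191000000 = 125.654 μs.
Pipeline fill: first packet needs 3·t_tx to clear all hops; remaining 131 packets each add one t_tx.
Total = (3+132-1)·t_tx + 3·t_prop = 134·358.095 + 3·125.654 = 48400 μs.

48400 μs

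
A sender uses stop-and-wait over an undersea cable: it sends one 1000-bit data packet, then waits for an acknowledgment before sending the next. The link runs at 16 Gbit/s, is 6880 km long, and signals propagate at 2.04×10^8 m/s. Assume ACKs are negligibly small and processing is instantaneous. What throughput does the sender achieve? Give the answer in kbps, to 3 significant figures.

t_tx = L/R = 1000/16000000000 = 6.25e-08 s.
t_prop = 6880000/204000000 = 0.0337255 s; RTT = 0.067451 s.
Cycle = t_tx + RTT = 0.067451 s.
Throughput = L / cycle = 1000 / 0.067451 = 14.8 kbps.

14.8 kbps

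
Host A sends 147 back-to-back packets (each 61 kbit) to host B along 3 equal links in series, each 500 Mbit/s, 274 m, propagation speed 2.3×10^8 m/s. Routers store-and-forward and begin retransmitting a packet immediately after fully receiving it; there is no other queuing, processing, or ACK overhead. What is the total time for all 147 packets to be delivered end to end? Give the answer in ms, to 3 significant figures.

18.2 ms

Per-hop transmission t_tx = L/R = 61000/500000000 = 0.122 ms.
Per-hop propagation t_prop = 274/2.3e+08 = 0.0011913 ms.
Pipeline fill: first packet needs 3·t_tx to clear all hops; remaining 146 packets each add one t_tx.
Total = (3+147-1)·t_tx + 3·t_prop = 149·0.122 + 3·0.0011913 = 18.2 ms.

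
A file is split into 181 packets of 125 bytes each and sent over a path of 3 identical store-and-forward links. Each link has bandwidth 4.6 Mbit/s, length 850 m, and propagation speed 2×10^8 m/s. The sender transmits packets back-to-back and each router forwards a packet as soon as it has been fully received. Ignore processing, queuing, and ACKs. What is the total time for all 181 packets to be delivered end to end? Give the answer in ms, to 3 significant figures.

39.8 ms

Per-hop transmission t_tx = L/R = 1000/4600000 = 0.217391 ms.
Per-hop propagation t_prop = 850/200000000 = 0.00425 ms.
Pipeline fill: first packet needs 3·t_tx to clear all hops; remaining 180 packets each add one t_tx.
Total = (3+181-1)·t_tx + 3·t_prop = 183·0.217391 + 3·0.00425 = 39.8 ms.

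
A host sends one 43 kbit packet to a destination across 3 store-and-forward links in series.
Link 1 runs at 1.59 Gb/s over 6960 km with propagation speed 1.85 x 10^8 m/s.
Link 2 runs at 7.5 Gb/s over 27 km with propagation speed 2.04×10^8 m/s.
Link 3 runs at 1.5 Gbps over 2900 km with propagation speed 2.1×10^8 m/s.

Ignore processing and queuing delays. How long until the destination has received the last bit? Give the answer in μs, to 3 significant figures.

L = 43000 bits.
Transmission delays (L/R per hop): 27.044, 5.73333, 28.6667 μs; sum = 61.444 μs.
Propagation delays (d/s per hop): 37621.6, 132.353, 13809.5 μs; sum = 51563.5 μs.
End-to-end = 51600 μs.

51600 μs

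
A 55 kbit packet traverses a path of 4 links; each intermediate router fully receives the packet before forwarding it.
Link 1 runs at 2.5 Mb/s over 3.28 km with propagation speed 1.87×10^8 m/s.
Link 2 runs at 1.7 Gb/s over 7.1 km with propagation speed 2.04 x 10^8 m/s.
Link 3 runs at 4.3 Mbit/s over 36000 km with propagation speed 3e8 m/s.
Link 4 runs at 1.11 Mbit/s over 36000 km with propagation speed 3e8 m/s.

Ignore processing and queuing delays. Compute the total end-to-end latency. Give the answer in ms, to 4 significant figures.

L = 55000 bits.
Transmission delays (L/R per hop): 22, 0.0323529, 12.7907, 49.5495 ms; sum = 84.3726 ms.
Propagation delays (d/s per hop): 0.0175401, 0.0348039, 120, 120 ms; sum = 240.052 ms.
End-to-end = 324.4 ms.

324.4 ms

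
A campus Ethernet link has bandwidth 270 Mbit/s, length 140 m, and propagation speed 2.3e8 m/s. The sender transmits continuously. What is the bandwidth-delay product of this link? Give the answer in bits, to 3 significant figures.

Propagation delay = 140 / 2.3e+08 = 6.08696e-07 s.
BDP = R × t_prop = 270000000 × 6.08696e-07 = 164.348 bits.

164 bits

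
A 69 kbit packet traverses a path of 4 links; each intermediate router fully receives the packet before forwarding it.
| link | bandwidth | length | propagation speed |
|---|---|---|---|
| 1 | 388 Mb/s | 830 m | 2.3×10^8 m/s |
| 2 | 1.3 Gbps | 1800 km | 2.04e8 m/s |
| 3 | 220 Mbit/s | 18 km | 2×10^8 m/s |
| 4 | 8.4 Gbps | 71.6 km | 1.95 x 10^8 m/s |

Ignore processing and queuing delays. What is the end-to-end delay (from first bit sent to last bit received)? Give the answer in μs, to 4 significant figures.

L = 69000 bits.
Transmission delays (L/R per hop): 177.835, 53.0769, 313.636, 8.21429 μs; sum = 552.763 μs.
Propagation delays (d/s per hop): 3.6087, 8823.53, 90, 367.179 μs; sum = 9284.32 μs.
End-to-end = 9837 μs.

9837 μs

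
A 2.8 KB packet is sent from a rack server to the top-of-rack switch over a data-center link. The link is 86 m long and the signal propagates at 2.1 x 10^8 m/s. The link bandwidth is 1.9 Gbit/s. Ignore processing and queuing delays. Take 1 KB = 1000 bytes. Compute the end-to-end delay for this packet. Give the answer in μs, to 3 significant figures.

L = 22400 bits.
Transmission delay = L/R = 22400 / 1900000000 = 11.7895 μs.
Propagation delay = d/s = 86 m / 210000000 m/s = 0.409524 μs.
Total = 12.2 μs.

12.2 μs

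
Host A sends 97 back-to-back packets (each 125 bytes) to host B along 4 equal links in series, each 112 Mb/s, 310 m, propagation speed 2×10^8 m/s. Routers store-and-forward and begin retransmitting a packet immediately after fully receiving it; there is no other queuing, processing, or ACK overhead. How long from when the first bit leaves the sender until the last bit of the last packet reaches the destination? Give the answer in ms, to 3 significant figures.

0.899 ms

Per-hop transmission t_tx = L/R = 1000/112000000 = 0.00892857 ms.
Per-hop propagation t_prop = 310/200000000 = 0.00155 ms.
Pipeline fill: first packet needs 4·t_tx to clear all hops; remaining 96 packets each add one t_tx.
Total = (4+97-1)·t_tx + 4·t_prop = 100·0.00892857 + 4·0.00155 = 0.899 ms.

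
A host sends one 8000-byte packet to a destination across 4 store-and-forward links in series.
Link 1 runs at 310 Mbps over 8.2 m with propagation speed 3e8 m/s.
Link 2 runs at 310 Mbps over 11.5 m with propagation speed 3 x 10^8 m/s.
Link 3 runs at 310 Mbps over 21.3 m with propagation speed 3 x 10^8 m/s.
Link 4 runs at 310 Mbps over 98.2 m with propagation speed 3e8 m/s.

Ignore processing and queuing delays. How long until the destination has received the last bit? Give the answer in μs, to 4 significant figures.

L = 8000 × 8 = 64000 bits.
Transmission delay per hop = L/R = 64000/310000000 = 206.452 μs; 4 hops → 825.806 μs.
Propagation delays (d/s per hop): 0.0273333, 0.0383333, 0.071, 0.327333 μs; sum = 0.464 μs.
End-to-end = 826.3 μs.

826.3 μs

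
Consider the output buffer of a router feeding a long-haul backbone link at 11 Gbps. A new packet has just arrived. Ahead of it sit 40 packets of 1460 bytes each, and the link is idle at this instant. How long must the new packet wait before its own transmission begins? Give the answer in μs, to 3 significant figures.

Each queued packet: L/R = 11680/11000000000 = 1.06182 μs.
40 queued → 42.4727 μs.
Queuing delay = 42.5 μs.

42.5 μs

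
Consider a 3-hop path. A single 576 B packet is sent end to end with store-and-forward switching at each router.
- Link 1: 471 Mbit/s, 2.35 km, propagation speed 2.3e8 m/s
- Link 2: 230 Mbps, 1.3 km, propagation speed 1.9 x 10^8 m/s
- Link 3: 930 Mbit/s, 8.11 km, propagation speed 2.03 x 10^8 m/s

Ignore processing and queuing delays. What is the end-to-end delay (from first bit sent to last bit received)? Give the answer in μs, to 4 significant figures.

L = 576 × 8 = 4608 bits.
Transmission delays (L/R per hop): 9.78344, 20.0348, 4.95484 μs; sum = 34.7731 μs.
Propagation delays (d/s per hop): 10.2174, 6.84211, 39.9507 μs; sum = 57.0102 μs.
End-to-end = 91.78 μs.

91.78 μs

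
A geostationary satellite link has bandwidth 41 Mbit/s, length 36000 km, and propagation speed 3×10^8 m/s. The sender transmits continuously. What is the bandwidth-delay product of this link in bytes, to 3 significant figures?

615000 bytes

Propagation delay = 36000000 / 300000000 = 0.12 s.
BDP = R × t_prop = 41000000 × 0.12 = 4920000 bits.
In bytes: 4920000/8 = 615000 bytes.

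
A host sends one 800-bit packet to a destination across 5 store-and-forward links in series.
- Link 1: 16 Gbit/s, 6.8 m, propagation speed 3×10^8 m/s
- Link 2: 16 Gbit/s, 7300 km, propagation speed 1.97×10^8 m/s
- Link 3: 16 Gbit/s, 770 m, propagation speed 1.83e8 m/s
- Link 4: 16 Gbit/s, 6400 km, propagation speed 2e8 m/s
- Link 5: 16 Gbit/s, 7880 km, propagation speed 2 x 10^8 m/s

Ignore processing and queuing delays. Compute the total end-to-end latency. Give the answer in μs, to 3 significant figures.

Transmission delay per hop = L/R = 800/16000000000 = 0.05 μs; 5 hops → 0.25 μs.
Propagation delays (d/s per hop): 0.0226667, 37055.8, 4.20765, 32000, 39400 μs; sum = 108460 μs.
End-to-end = 108000 μs.

108000 μs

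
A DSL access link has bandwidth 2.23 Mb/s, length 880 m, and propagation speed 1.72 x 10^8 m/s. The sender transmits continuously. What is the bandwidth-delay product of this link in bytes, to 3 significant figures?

1.43 bytes

Propagation delay = 880 / 172000000 = 5.11628e-06 s.
BDP = R × t_prop = 2230000 × 5.11628e-06 = 11.4093 bits.
In bytes: 11.4093/8 = 1.43 bytes.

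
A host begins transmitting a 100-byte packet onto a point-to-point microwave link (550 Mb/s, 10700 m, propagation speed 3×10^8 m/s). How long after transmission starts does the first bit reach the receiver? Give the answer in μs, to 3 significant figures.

First bit experiences only propagation delay: d/s = 10700/300000000 = 35.7 μs.

35.7 μs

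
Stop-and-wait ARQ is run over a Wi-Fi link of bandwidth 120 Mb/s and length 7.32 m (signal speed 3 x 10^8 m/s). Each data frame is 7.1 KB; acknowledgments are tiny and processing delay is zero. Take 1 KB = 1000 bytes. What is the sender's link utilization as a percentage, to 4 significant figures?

99.99 %

t_tx = L/R = 56800/120000000 = 0.000473333 s.
t_prop = 7.32/300000000 = 2.44e-08 s; RTT = 4.88e-08 s.
Cycle = t_tx + RTT = 0.000473382 s.
Utilization = t_tx / cycle = 0.000473333/0.000473382 = 99.99 %.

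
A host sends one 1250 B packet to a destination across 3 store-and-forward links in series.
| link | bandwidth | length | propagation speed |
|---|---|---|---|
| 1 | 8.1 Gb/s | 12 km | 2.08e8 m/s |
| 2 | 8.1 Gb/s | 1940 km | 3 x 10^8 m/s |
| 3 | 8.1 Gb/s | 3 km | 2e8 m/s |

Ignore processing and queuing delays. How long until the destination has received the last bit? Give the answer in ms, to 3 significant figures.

L = 1250 × 8 = 10000 bits.
Transmission delay per hop = L/R = 10000/8100000000 = 0.00123457 ms; 3 hops → 0.0037037 ms.
Propagation delays (d/s per hop): 0.0576923, 6.46667, 0.015 ms; sum = 6.53936 ms.
End-to-end = 6.54 ms.

6.54 ms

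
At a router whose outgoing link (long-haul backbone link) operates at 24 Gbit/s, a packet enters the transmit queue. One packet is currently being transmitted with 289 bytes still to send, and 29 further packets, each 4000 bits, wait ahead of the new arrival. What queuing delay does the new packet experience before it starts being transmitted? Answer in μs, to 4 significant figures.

4.930 μs

Each queued packet: L/R = 4000/24000000000 = 0.166667 μs.
29 queued → 4.83333 μs.
Plus remaining 2312 bits of current packet: 0.0963333 μs.
Queuing delay = 4.930 μs.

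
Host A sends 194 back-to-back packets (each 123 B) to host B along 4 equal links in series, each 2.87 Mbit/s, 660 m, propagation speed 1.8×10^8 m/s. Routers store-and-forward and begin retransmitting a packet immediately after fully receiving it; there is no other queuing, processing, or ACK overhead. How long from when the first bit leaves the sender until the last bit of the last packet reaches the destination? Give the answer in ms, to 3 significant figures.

67.6 ms

Per-hop transmission t_tx = L/R = 984/2870000 = 0.342857 ms.
Per-hop propagation t_prop = 660/180000000 = 0.00366667 ms.
Pipeline fill: first packet needs 4·t_tx to clear all hops; remaining 193 packets each add one t_tx.
Total = (4+194-1)·t_tx + 4·t_prop = 197·0.342857 + 4·0.00366667 = 67.6 ms.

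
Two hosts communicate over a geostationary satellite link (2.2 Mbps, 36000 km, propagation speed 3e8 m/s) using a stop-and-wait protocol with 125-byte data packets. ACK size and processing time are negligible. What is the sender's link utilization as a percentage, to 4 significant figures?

0.1890 %

t_tx = L/R = 1000/2200000 = 0.000454545 s.
t_prop = 36000000/300000000 = 0.12 s; RTT = 0.24 s.
Cycle = t_tx + RTT = 0.240455 s.
Utilization = t_tx / cycle = 0.000454545/0.240455 = 0.1890 %.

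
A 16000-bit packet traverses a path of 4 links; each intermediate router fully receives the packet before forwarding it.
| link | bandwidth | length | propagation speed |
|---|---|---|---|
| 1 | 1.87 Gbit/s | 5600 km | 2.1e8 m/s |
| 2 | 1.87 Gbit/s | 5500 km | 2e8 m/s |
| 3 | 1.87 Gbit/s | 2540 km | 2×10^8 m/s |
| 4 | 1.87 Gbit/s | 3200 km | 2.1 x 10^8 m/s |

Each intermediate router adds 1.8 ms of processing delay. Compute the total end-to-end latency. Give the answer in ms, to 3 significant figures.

Transmission delay per hop = L/R = 16000/1870000000 = 0.00855615 ms; 4 hops → 0.0342246 ms.
Propagation delays (d/s per hop): 26.6667, 27.5, 12.7, 15.2381 ms; sum = 82.1048 ms.
Processing at 3 router(s): 3 × 1.8 ms = 5.4 ms.
End-to-end = 87.5 ms.

87.5 ms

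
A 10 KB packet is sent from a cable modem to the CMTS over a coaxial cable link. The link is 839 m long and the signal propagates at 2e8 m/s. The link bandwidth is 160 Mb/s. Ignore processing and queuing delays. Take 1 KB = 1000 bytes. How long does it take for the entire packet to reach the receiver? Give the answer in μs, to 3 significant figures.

504 μs

L = 80000 bits.
Transmission delay = L/R = 80000 / 160000000 = 500 μs.
Propagation delay = d/s = 839 m / 200000000 m/s = 4.195 μs.
Total = 504 μs.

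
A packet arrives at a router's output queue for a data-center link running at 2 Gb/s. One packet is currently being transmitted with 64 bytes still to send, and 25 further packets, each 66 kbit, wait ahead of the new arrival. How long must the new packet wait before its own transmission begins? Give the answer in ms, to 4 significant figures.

0.8253 ms

Each queued packet: L/R = 66000/2000000000 = 0.033 ms.
25 queued → 0.825 ms.
Plus remaining 512 bits of current packet: 0.000256 ms.
Queuing delay = 0.8253 ms.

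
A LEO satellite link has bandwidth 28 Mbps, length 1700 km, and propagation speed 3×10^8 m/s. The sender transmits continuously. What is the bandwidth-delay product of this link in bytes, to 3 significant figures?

19800 bytes

Propagation delay = 1700000 / 300000000 = 0.00566667 s.
BDP = R × t_prop = 28000000 × 0.00566667 = 158667 bits.
In bytes: 158667/8 = 19800 bytes.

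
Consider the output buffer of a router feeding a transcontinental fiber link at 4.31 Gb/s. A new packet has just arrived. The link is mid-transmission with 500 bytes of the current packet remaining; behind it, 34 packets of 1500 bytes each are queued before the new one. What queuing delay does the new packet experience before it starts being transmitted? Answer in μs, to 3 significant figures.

Each queued packet: L/R = 12000/4310000000 = 2.78422 μs.
34 queued → 94.6636 μs.
Plus remaining 4000 bits of current packet: 0.928074 μs.
Queuing delay = 95.6 μs.

95.6 μs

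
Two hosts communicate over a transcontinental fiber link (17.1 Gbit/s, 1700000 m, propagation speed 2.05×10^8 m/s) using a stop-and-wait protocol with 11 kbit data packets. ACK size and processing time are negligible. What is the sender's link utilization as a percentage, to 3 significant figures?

t_tx = L/R = 11000/1.71e+10 = 6.43275e-07 s.
t_prop = 1700000/2.05e+08 = 0.00829268 s; RTT = 0.0165854 s.
Cycle = t_tx + RTT = 0.016586 s.
Utilization = t_tx / cycle = 6.43275e-07/0.016586 = 0.00388 %.

0.00388 %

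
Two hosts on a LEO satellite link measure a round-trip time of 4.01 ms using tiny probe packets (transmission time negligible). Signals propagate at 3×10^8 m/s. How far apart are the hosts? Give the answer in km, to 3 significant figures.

602 km

One-way propagation = RTT/2 = 2.005 ms.
d = s × t = 300000000 × 0.002005 = 602 km.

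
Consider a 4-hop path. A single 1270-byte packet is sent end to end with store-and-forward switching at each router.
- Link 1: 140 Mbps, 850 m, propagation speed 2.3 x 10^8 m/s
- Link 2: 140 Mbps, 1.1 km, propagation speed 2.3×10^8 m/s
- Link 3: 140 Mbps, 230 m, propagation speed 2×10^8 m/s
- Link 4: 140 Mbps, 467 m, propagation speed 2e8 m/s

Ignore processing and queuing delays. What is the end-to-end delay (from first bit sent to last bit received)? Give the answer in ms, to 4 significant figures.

L = 1270 × 8 = 10160 bits.
Transmission delay per hop = L/R = 10160/140000000 = 0.0725714 ms; 4 hops → 0.290286 ms.
Propagation delays (d/s per hop): 0.00369565, 0.00478261, 0.00115, 0.002335 ms; sum = 0.0119633 ms.
End-to-end = 0.3022 ms.

0.3022 ms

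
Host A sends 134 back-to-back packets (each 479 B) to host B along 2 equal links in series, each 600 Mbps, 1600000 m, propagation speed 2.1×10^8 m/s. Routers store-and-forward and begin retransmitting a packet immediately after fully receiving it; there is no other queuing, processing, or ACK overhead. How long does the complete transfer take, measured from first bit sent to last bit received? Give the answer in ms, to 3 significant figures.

Per-hop transmission t_tx = L/R = 3832/600000000 = 0.00638667 ms.
Per-hop propagation t_prop = 1600000/210000000 = 7.61905 ms.
Pipeline fill: first packet needs 2·t_tx to clear all hops; remaining 133 packets each add one t_tx.
Total = (2+134-1)·t_tx + 2·t_prop = 135·0.00638667 + 2·7.61905 = 16.1 ms.

16.1 ms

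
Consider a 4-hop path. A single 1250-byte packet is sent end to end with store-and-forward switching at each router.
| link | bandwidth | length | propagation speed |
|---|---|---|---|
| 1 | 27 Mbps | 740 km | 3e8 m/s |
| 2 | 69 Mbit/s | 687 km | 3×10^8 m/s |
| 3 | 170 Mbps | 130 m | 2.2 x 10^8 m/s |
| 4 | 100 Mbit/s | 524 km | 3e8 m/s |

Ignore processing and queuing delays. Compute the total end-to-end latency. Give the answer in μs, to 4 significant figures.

L = 1250 × 8 = 10000 bits.
Transmission delays (L/R per hop): 370.37, 144.928, 58.8235, 100 μs; sum = 674.121 μs.
Propagation delays (d/s per hop): 2466.67, 2290, 0.590909, 1746.67 μs; sum = 6503.92 μs.
End-to-end = 7178 μs.

7178 μs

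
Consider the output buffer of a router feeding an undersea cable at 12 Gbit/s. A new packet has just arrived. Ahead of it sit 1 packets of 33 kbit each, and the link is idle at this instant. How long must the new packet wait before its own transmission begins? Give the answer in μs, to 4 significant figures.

2.750 μs

Each queued packet: L/R = 33000/12000000000 = 2.75 μs.
1 queued → 2.75 μs.
Queuing delay = 2.750 μs.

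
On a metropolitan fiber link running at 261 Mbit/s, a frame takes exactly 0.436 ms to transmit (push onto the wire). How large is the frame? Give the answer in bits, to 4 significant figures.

L = R × t_tx = 261000000 b/s × 0.000436 s = 113796 bits.

113800 bits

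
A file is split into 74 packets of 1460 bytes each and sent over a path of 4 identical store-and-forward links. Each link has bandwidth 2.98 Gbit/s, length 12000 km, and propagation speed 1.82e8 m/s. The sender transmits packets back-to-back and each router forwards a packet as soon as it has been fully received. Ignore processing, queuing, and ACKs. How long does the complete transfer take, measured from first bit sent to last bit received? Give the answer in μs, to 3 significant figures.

264000 μs

Per-hop transmission t_tx = L/R = 11680/2980000000 = 3.91946 μs.
Per-hop propagation t_prop = 12000000/182000000 = 65934.1 μs.
Pipeline fill: first packet needs 4·t_tx to clear all hops; remaining 73 packets each add one t_tx.
Total = (4+74-1)·t_tx + 4·t_prop = 77·3.91946 + 4·65934.1 = 264000 μs.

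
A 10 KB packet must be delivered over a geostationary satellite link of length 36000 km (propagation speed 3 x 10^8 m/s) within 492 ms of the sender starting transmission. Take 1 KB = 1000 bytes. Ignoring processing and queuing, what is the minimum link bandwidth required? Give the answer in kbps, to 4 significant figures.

215.1 kbps

L = 80000 bits.
Propagation delay = 36000000 / 300000000 = 120 ms.
Transmission budget = 492 − 120 = 372 ms.
R ≥ L / t_tx = 80000 bits / 0.372 s = 215.1 kbps.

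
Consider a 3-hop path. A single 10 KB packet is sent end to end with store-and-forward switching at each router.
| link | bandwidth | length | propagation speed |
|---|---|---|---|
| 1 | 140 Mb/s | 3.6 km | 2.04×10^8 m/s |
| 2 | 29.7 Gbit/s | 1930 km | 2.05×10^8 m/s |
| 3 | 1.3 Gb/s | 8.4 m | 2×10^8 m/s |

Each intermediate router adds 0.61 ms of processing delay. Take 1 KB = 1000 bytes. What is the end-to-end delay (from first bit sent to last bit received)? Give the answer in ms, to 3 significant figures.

L = 80000 bits.
Transmission delays (L/R per hop): 0.571429, 0.0026936, 0.0615385 ms; sum = 0.635661 ms.
Propagation delays (d/s per hop): 0.0176471, 9.41463, 4.2e-05 ms; sum = 9.43232 ms.
Processing at 2 router(s): 2 × 0.61 ms = 1.22 ms.
End-to-end = 11.3 ms.

11.3 ms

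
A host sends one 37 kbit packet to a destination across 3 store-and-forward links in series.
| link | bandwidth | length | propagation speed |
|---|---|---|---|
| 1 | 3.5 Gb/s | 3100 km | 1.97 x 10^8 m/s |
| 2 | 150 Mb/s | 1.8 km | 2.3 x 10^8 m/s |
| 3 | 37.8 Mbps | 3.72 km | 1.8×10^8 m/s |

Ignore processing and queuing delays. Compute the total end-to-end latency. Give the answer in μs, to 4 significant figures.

L = 37000 bits.
Transmission delays (L/R per hop): 10.5714, 246.667, 978.836 μs; sum = 1236.07 μs.
Propagation delays (d/s per hop): 15736, 7.82609, 20.6667 μs; sum = 15764.5 μs.
End-to-end = 17000 μs.

17000 μs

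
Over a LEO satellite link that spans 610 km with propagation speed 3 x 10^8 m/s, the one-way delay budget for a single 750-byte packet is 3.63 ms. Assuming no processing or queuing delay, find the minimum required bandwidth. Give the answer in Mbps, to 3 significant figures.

L = 6000 bits.
Propagation delay = 610000 / 300000000 = 2.03333 ms.
Transmission budget = 3.63 − 2.03333 = 1.59667 ms.
R ≥ L / t_tx = 6000 bits / 0.00159667 s = 3.76 Mbps.

3.76 Mbps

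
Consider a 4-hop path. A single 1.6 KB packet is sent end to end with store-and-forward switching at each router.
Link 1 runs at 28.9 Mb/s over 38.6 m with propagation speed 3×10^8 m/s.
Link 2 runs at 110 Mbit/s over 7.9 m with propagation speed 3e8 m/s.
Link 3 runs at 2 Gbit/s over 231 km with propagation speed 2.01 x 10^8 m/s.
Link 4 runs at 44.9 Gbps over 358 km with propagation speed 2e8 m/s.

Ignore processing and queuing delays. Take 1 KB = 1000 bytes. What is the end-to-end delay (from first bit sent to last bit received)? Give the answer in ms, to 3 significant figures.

L = 12800 bits.
Transmission delays (L/R per hop): 0.442907, 0.116364, 0.0064, 0.000285078 ms; sum = 0.565955 ms.
Propagation delays (d/s per hop): 0.000128667, 2.63333e-05, 1.14925, 1.79 ms; sum = 2.93941 ms.
End-to-end = 3.51 ms.

3.51 ms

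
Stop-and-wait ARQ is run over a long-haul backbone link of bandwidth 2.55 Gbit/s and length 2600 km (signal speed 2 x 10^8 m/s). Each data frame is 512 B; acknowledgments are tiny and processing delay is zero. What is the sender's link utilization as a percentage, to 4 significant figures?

0.006178 %

t_tx = L/R = 4096/2550000000 = 1.60627e-06 s.
t_prop = 2600000/200000000 = 0.013 s; RTT = 0.026 s.
Cycle = t_tx + RTT = 0.0260016 s.
Utilization = t_tx / cycle = 1.60627e-06/0.0260016 = 0.006178 %.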